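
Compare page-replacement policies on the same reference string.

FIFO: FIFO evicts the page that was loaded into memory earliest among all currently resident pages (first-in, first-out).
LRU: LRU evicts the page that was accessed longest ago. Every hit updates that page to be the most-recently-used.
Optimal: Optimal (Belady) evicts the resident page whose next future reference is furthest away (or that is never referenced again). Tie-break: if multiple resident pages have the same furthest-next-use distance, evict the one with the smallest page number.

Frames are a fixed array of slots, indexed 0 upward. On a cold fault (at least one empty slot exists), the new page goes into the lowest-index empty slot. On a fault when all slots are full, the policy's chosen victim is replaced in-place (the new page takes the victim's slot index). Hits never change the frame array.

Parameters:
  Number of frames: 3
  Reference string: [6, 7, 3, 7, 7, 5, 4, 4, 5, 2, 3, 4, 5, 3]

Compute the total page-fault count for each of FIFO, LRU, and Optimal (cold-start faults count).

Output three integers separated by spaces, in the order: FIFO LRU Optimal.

--- FIFO ---
  step 0: ref 6 -> FAULT, frames=[6,-,-] (faults so far: 1)
  step 1: ref 7 -> FAULT, frames=[6,7,-] (faults so far: 2)
  step 2: ref 3 -> FAULT, frames=[6,7,3] (faults so far: 3)
  step 3: ref 7 -> HIT, frames=[6,7,3] (faults so far: 3)
  step 4: ref 7 -> HIT, frames=[6,7,3] (faults so far: 3)
  step 5: ref 5 -> FAULT, evict 6, frames=[5,7,3] (faults so far: 4)
  step 6: ref 4 -> FAULT, evict 7, frames=[5,4,3] (faults so far: 5)
  step 7: ref 4 -> HIT, frames=[5,4,3] (faults so far: 5)
  step 8: ref 5 -> HIT, frames=[5,4,3] (faults so far: 5)
  step 9: ref 2 -> FAULT, evict 3, frames=[5,4,2] (faults so far: 6)
  step 10: ref 3 -> FAULT, evict 5, frames=[3,4,2] (faults so far: 7)
  step 11: ref 4 -> HIT, frames=[3,4,2] (faults so far: 7)
  step 12: ref 5 -> FAULT, evict 4, frames=[3,5,2] (faults so far: 8)
  step 13: ref 3 -> HIT, frames=[3,5,2] (faults so far: 8)
  FIFO total faults: 8
--- LRU ---
  step 0: ref 6 -> FAULT, frames=[6,-,-] (faults so far: 1)
  step 1: ref 7 -> FAULT, frames=[6,7,-] (faults so far: 2)
  step 2: ref 3 -> FAULT, frames=[6,7,3] (faults so far: 3)
  step 3: ref 7 -> HIT, frames=[6,7,3] (faults so far: 3)
  step 4: ref 7 -> HIT, frames=[6,7,3] (faults so far: 3)
  step 5: ref 5 -> FAULT, evict 6, frames=[5,7,3] (faults so far: 4)
  step 6: ref 4 -> FAULT, evict 3, frames=[5,7,4] (faults so far: 5)
  step 7: ref 4 -> HIT, frames=[5,7,4] (faults so far: 5)
  step 8: ref 5 -> HIT, frames=[5,7,4] (faults so far: 5)
  step 9: ref 2 -> FAULT, evict 7, frames=[5,2,4] (faults so far: 6)
  step 10: ref 3 -> FAULT, evict 4, frames=[5,2,3] (faults so far: 7)
  step 11: ref 4 -> FAULT, evict 5, frames=[4,2,3] (faults so far: 8)
  step 12: ref 5 -> FAULT, evict 2, frames=[4,5,3] (faults so far: 9)
  step 13: ref 3 -> HIT, frames=[4,5,3] (faults so far: 9)
  LRU total faults: 9
--- Optimal ---
  step 0: ref 6 -> FAULT, frames=[6,-,-] (faults so far: 1)
  step 1: ref 7 -> FAULT, frames=[6,7,-] (faults so far: 2)
  step 2: ref 3 -> FAULT, frames=[6,7,3] (faults so far: 3)
  step 3: ref 7 -> HIT, frames=[6,7,3] (faults so far: 3)
  step 4: ref 7 -> HIT, frames=[6,7,3] (faults so far: 3)
  step 5: ref 5 -> FAULT, evict 6, frames=[5,7,3] (faults so far: 4)
  step 6: ref 4 -> FAULT, evict 7, frames=[5,4,3] (faults so far: 5)
  step 7: ref 4 -> HIT, frames=[5,4,3] (faults so far: 5)
  step 8: ref 5 -> HIT, frames=[5,4,3] (faults so far: 5)
  step 9: ref 2 -> FAULT, evict 5, frames=[2,4,3] (faults so far: 6)
  step 10: ref 3 -> HIT, frames=[2,4,3] (faults so far: 6)
  step 11: ref 4 -> HIT, frames=[2,4,3] (faults so far: 6)
  step 12: ref 5 -> FAULT, evict 2, frames=[5,4,3] (faults so far: 7)
  step 13: ref 3 -> HIT, frames=[5,4,3] (faults so far: 7)
  Optimal total faults: 7

Answer: 8 9 7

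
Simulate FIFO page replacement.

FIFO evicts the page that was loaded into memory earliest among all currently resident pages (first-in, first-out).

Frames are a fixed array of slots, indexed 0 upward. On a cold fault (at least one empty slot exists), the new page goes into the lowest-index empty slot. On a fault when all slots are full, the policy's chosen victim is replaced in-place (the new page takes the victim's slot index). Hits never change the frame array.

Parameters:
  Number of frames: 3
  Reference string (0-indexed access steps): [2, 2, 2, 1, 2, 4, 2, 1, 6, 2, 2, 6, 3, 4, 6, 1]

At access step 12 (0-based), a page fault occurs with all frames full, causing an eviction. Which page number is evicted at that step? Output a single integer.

Answer: 4

Derivation:
Step 0: ref 2 -> FAULT, frames=[2,-,-]
Step 1: ref 2 -> HIT, frames=[2,-,-]
Step 2: ref 2 -> HIT, frames=[2,-,-]
Step 3: ref 1 -> FAULT, frames=[2,1,-]
Step 4: ref 2 -> HIT, frames=[2,1,-]
Step 5: ref 4 -> FAULT, frames=[2,1,4]
Step 6: ref 2 -> HIT, frames=[2,1,4]
Step 7: ref 1 -> HIT, frames=[2,1,4]
Step 8: ref 6 -> FAULT, evict 2, frames=[6,1,4]
Step 9: ref 2 -> FAULT, evict 1, frames=[6,2,4]
Step 10: ref 2 -> HIT, frames=[6,2,4]
Step 11: ref 6 -> HIT, frames=[6,2,4]
Step 12: ref 3 -> FAULT, evict 4, frames=[6,2,3]
At step 12: evicted page 4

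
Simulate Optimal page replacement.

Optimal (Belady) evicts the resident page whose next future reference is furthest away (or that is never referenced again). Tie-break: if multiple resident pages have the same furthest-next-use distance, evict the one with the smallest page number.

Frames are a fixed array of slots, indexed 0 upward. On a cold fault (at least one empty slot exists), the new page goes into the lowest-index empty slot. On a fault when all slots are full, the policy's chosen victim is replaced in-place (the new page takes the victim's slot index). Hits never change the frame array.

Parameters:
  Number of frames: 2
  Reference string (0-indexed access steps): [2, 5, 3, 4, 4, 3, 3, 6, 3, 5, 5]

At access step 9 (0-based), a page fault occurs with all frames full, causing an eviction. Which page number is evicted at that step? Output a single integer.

Step 0: ref 2 -> FAULT, frames=[2,-]
Step 1: ref 5 -> FAULT, frames=[2,5]
Step 2: ref 3 -> FAULT, evict 2, frames=[3,5]
Step 3: ref 4 -> FAULT, evict 5, frames=[3,4]
Step 4: ref 4 -> HIT, frames=[3,4]
Step 5: ref 3 -> HIT, frames=[3,4]
Step 6: ref 3 -> HIT, frames=[3,4]
Step 7: ref 6 -> FAULT, evict 4, frames=[3,6]
Step 8: ref 3 -> HIT, frames=[3,6]
Step 9: ref 5 -> FAULT, evict 3, frames=[5,6]
At step 9: evicted page 3

Answer: 3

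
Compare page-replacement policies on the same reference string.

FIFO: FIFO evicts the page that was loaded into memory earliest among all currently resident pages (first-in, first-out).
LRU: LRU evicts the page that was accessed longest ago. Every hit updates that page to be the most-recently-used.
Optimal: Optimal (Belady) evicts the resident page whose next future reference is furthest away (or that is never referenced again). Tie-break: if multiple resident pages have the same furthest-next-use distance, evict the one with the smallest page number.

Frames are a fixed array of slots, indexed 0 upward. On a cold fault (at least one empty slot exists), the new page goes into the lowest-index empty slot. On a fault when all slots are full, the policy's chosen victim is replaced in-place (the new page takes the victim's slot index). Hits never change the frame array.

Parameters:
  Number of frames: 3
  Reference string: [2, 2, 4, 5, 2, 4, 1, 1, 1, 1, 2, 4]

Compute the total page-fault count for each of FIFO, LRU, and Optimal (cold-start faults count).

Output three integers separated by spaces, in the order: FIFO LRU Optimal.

Answer: 6 4 4

Derivation:
--- FIFO ---
  step 0: ref 2 -> FAULT, frames=[2,-,-] (faults so far: 1)
  step 1: ref 2 -> HIT, frames=[2,-,-] (faults so far: 1)
  step 2: ref 4 -> FAULT, frames=[2,4,-] (faults so far: 2)
  step 3: ref 5 -> FAULT, frames=[2,4,5] (faults so far: 3)
  step 4: ref 2 -> HIT, frames=[2,4,5] (faults so far: 3)
  step 5: ref 4 -> HIT, frames=[2,4,5] (faults so far: 3)
  step 6: ref 1 -> FAULT, evict 2, frames=[1,4,5] (faults so far: 4)
  step 7: ref 1 -> HIT, frames=[1,4,5] (faults so far: 4)
  step 8: ref 1 -> HIT, frames=[1,4,5] (faults so far: 4)
  step 9: ref 1 -> HIT, frames=[1,4,5] (faults so far: 4)
  step 10: ref 2 -> FAULT, evict 4, frames=[1,2,5] (faults so far: 5)
  step 11: ref 4 -> FAULT, evict 5, frames=[1,2,4] (faults so far: 6)
  FIFO total faults: 6
--- LRU ---
  step 0: ref 2 -> FAULT, frames=[2,-,-] (faults so far: 1)
  step 1: ref 2 -> HIT, frames=[2,-,-] (faults so far: 1)
  step 2: ref 4 -> FAULT, frames=[2,4,-] (faults so far: 2)
  step 3: ref 5 -> FAULT, frames=[2,4,5] (faults so far: 3)
  step 4: ref 2 -> HIT, frames=[2,4,5] (faults so far: 3)
  step 5: ref 4 -> HIT, frames=[2,4,5] (faults so far: 3)
  step 6: ref 1 -> FAULT, evict 5, frames=[2,4,1] (faults so far: 4)
  step 7: ref 1 -> HIT, frames=[2,4,1] (faults so far: 4)
  step 8: ref 1 -> HIT, frames=[2,4,1] (faults so far: 4)
  step 9: ref 1 -> HIT, frames=[2,4,1] (faults so far: 4)
  step 10: ref 2 -> HIT, frames=[2,4,1] (faults so far: 4)
  step 11: ref 4 -> HIT, frames=[2,4,1] (faults so far: 4)
  LRU total faults: 4
--- Optimal ---
  step 0: ref 2 -> FAULT, frames=[2,-,-] (faults so far: 1)
  step 1: ref 2 -> HIT, frames=[2,-,-] (faults so far: 1)
  step 2: ref 4 -> FAULT, frames=[2,4,-] (faults so far: 2)
  step 3: ref 5 -> FAULT, frames=[2,4,5] (faults so far: 3)
  step 4: ref 2 -> HIT, frames=[2,4,5] (faults so far: 3)
  step 5: ref 4 -> HIT, frames=[2,4,5] (faults so far: 3)
  step 6: ref 1 -> FAULT, evict 5, frames=[2,4,1] (faults so far: 4)
  step 7: ref 1 -> HIT, frames=[2,4,1] (faults so far: 4)
  step 8: ref 1 -> HIT, frames=[2,4,1] (faults so far: 4)
  step 9: ref 1 -> HIT, frames=[2,4,1] (faults so far: 4)
  step 10: ref 2 -> HIT, frames=[2,4,1] (faults so far: 4)
  step 11: ref 4 -> HIT, frames=[2,4,1] (faults so far: 4)
  Optimal total faults: 4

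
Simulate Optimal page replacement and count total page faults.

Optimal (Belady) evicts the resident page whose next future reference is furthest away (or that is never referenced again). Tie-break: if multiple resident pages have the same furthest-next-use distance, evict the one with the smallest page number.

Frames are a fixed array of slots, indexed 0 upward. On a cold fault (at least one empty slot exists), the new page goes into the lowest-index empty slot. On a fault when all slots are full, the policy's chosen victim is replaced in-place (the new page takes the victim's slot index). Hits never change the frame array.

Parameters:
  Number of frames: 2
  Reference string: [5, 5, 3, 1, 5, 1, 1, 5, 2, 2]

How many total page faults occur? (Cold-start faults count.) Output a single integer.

Answer: 4

Derivation:
Step 0: ref 5 → FAULT, frames=[5,-]
Step 1: ref 5 → HIT, frames=[5,-]
Step 2: ref 3 → FAULT, frames=[5,3]
Step 3: ref 1 → FAULT (evict 3), frames=[5,1]
Step 4: ref 5 → HIT, frames=[5,1]
Step 5: ref 1 → HIT, frames=[5,1]
Step 6: ref 1 → HIT, frames=[5,1]
Step 7: ref 5 → HIT, frames=[5,1]
Step 8: ref 2 → FAULT (evict 1), frames=[5,2]
Step 9: ref 2 → HIT, frames=[5,2]
Total faults: 4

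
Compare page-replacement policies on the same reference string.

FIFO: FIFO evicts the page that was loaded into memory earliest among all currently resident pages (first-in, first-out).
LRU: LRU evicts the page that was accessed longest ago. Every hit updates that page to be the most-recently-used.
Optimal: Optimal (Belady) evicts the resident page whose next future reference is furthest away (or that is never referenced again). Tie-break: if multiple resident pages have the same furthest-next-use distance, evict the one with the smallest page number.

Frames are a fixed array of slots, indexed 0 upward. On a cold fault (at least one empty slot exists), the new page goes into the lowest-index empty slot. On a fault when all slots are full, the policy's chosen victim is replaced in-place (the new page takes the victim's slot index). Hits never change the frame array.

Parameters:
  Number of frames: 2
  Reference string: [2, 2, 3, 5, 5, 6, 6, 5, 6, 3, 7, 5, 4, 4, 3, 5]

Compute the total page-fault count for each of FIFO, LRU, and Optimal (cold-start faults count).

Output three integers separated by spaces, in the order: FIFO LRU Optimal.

Answer: 10 10 8

Derivation:
--- FIFO ---
  step 0: ref 2 -> FAULT, frames=[2,-] (faults so far: 1)
  step 1: ref 2 -> HIT, frames=[2,-] (faults so far: 1)
  step 2: ref 3 -> FAULT, frames=[2,3] (faults so far: 2)
  step 3: ref 5 -> FAULT, evict 2, frames=[5,3] (faults so far: 3)
  step 4: ref 5 -> HIT, frames=[5,3] (faults so far: 3)
  step 5: ref 6 -> FAULT, evict 3, frames=[5,6] (faults so far: 4)
  step 6: ref 6 -> HIT, frames=[5,6] (faults so far: 4)
  step 7: ref 5 -> HIT, frames=[5,6] (faults so far: 4)
  step 8: ref 6 -> HIT, frames=[5,6] (faults so far: 4)
  step 9: ref 3 -> FAULT, evict 5, frames=[3,6] (faults so far: 5)
  step 10: ref 7 -> FAULT, evict 6, frames=[3,7] (faults so far: 6)
  step 11: ref 5 -> FAULT, evict 3, frames=[5,7] (faults so far: 7)
  step 12: ref 4 -> FAULT, evict 7, frames=[5,4] (faults so far: 8)
  step 13: ref 4 -> HIT, frames=[5,4] (faults so far: 8)
  step 14: ref 3 -> FAULT, evict 5, frames=[3,4] (faults so far: 9)
  step 15: ref 5 -> FAULT, evict 4, frames=[3,5] (faults so far: 10)
  FIFO total faults: 10
--- LRU ---
  step 0: ref 2 -> FAULT, frames=[2,-] (faults so far: 1)
  step 1: ref 2 -> HIT, frames=[2,-] (faults so far: 1)
  step 2: ref 3 -> FAULT, frames=[2,3] (faults so far: 2)
  step 3: ref 5 -> FAULT, evict 2, frames=[5,3] (faults so far: 3)
  step 4: ref 5 -> HIT, frames=[5,3] (faults so far: 3)
  step 5: ref 6 -> FAULT, evict 3, frames=[5,6] (faults so far: 4)
  step 6: ref 6 -> HIT, frames=[5,6] (faults so far: 4)
  step 7: ref 5 -> HIT, frames=[5,6] (faults so far: 4)
  step 8: ref 6 -> HIT, frames=[5,6] (faults so far: 4)
  step 9: ref 3 -> FAULT, evict 5, frames=[3,6] (faults so far: 5)
  step 10: ref 7 -> FAULT, evict 6, frames=[3,7] (faults so far: 6)
  step 11: ref 5 -> FAULT, evict 3, frames=[5,7] (faults so far: 7)
  step 12: ref 4 -> FAULT, evict 7, frames=[5,4] (faults so far: 8)
  step 13: ref 4 -> HIT, frames=[5,4] (faults so far: 8)
  step 14: ref 3 -> FAULT, evict 5, frames=[3,4] (faults so far: 9)
  step 15: ref 5 -> FAULT, evict 4, frames=[3,5] (faults so far: 10)
  LRU total faults: 10
--- Optimal ---
  step 0: ref 2 -> FAULT, frames=[2,-] (faults so far: 1)
  step 1: ref 2 -> HIT, frames=[2,-] (faults so far: 1)
  step 2: ref 3 -> FAULT, frames=[2,3] (faults so far: 2)
  step 3: ref 5 -> FAULT, evict 2, frames=[5,3] (faults so far: 3)
  step 4: ref 5 -> HIT, frames=[5,3] (faults so far: 3)
  step 5: ref 6 -> FAULT, evict 3, frames=[5,6] (faults so far: 4)
  step 6: ref 6 -> HIT, frames=[5,6] (faults so far: 4)
  step 7: ref 5 -> HIT, frames=[5,6] (faults so far: 4)
  step 8: ref 6 -> HIT, frames=[5,6] (faults so far: 4)
  step 9: ref 3 -> FAULT, evict 6, frames=[5,3] (faults so far: 5)
  step 10: ref 7 -> FAULT, evict 3, frames=[5,7] (faults so far: 6)
  step 11: ref 5 -> HIT, frames=[5,7] (faults so far: 6)
  step 12: ref 4 -> FAULT, evict 7, frames=[5,4] (faults so far: 7)
  step 13: ref 4 -> HIT, frames=[5,4] (faults so far: 7)
  step 14: ref 3 -> FAULT, evict 4, frames=[5,3] (faults so far: 8)
  step 15: ref 5 -> HIT, frames=[5,3] (faults so far: 8)
  Optimal total faults: 8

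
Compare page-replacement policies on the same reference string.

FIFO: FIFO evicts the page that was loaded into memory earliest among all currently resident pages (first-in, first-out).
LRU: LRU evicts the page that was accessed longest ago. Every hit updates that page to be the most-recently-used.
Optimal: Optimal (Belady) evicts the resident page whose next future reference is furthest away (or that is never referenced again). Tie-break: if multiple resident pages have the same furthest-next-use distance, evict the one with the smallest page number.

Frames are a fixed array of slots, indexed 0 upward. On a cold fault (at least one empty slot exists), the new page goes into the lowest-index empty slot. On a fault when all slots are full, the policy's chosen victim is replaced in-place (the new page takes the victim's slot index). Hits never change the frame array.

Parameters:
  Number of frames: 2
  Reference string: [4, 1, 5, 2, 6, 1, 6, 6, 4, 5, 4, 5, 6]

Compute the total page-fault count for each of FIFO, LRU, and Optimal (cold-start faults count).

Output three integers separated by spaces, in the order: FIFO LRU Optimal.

Answer: 9 9 8

Derivation:
--- FIFO ---
  step 0: ref 4 -> FAULT, frames=[4,-] (faults so far: 1)
  step 1: ref 1 -> FAULT, frames=[4,1] (faults so far: 2)
  step 2: ref 5 -> FAULT, evict 4, frames=[5,1] (faults so far: 3)
  step 3: ref 2 -> FAULT, evict 1, frames=[5,2] (faults so far: 4)
  step 4: ref 6 -> FAULT, evict 5, frames=[6,2] (faults so far: 5)
  step 5: ref 1 -> FAULT, evict 2, frames=[6,1] (faults so far: 6)
  step 6: ref 6 -> HIT, frames=[6,1] (faults so far: 6)
  step 7: ref 6 -> HIT, frames=[6,1] (faults so far: 6)
  step 8: ref 4 -> FAULT, evict 6, frames=[4,1] (faults so far: 7)
  step 9: ref 5 -> FAULT, evict 1, frames=[4,5] (faults so far: 8)
  step 10: ref 4 -> HIT, frames=[4,5] (faults so far: 8)
  step 11: ref 5 -> HIT, frames=[4,5] (faults so far: 8)
  step 12: ref 6 -> FAULT, evict 4, frames=[6,5] (faults so far: 9)
  FIFO total faults: 9
--- LRU ---
  step 0: ref 4 -> FAULT, frames=[4,-] (faults so far: 1)
  step 1: ref 1 -> FAULT, frames=[4,1] (faults so far: 2)
  step 2: ref 5 -> FAULT, evict 4, frames=[5,1] (faults so far: 3)
  step 3: ref 2 -> FAULT, evict 1, frames=[5,2] (faults so far: 4)
  step 4: ref 6 -> FAULT, evict 5, frames=[6,2] (faults so far: 5)
  step 5: ref 1 -> FAULT, evict 2, frames=[6,1] (faults so far: 6)
  step 6: ref 6 -> HIT, frames=[6,1] (faults so far: 6)
  step 7: ref 6 -> HIT, frames=[6,1] (faults so far: 6)
  step 8: ref 4 -> FAULT, evict 1, frames=[6,4] (faults so far: 7)
  step 9: ref 5 -> FAULT, evict 6, frames=[5,4] (faults so far: 8)
  step 10: ref 4 -> HIT, frames=[5,4] (faults so far: 8)
  step 11: ref 5 -> HIT, frames=[5,4] (faults so far: 8)
  step 12: ref 6 -> FAULT, evict 4, frames=[5,6] (faults so far: 9)
  LRU total faults: 9
--- Optimal ---
  step 0: ref 4 -> FAULT, frames=[4,-] (faults so far: 1)
  step 1: ref 1 -> FAULT, frames=[4,1] (faults so far: 2)
  step 2: ref 5 -> FAULT, evict 4, frames=[5,1] (faults so far: 3)
  step 3: ref 2 -> FAULT, evict 5, frames=[2,1] (faults so far: 4)
  step 4: ref 6 -> FAULT, evict 2, frames=[6,1] (faults so far: 5)
  step 5: ref 1 -> HIT, frames=[6,1] (faults so far: 5)
  step 6: ref 6 -> HIT, frames=[6,1] (faults so far: 5)
  step 7: ref 6 -> HIT, frames=[6,1] (faults so far: 5)
  step 8: ref 4 -> FAULT, evict 1, frames=[6,4] (faults so far: 6)
  step 9: ref 5 -> FAULT, evict 6, frames=[5,4] (faults so far: 7)
  step 10: ref 4 -> HIT, frames=[5,4] (faults so far: 7)
  step 11: ref 5 -> HIT, frames=[5,4] (faults so far: 7)
  step 12: ref 6 -> FAULT, evict 4, frames=[5,6] (faults so far: 8)
  Optimal total faults: 8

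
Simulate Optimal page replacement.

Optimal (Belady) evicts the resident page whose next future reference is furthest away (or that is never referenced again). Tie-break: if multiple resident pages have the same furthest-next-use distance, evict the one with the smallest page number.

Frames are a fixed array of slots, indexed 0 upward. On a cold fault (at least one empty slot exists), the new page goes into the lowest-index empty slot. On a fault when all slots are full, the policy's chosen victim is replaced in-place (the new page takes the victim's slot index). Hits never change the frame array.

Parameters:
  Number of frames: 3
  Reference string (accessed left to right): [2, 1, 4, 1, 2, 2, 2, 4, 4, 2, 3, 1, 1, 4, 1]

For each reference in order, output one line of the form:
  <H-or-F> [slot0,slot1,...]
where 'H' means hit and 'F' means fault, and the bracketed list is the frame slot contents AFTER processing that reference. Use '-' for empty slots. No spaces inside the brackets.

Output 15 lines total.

F [2,-,-]
F [2,1,-]
F [2,1,4]
H [2,1,4]
H [2,1,4]
H [2,1,4]
H [2,1,4]
H [2,1,4]
H [2,1,4]
H [2,1,4]
F [3,1,4]
H [3,1,4]
H [3,1,4]
H [3,1,4]
H [3,1,4]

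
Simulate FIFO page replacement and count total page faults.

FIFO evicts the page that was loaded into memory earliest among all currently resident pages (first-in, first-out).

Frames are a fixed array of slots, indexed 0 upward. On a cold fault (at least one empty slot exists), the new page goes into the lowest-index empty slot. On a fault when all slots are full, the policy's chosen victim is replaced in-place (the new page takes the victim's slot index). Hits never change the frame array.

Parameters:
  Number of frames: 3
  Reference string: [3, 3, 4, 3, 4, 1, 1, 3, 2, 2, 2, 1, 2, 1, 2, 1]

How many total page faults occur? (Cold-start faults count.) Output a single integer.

Step 0: ref 3 → FAULT, frames=[3,-,-]
Step 1: ref 3 → HIT, frames=[3,-,-]
Step 2: ref 4 → FAULT, frames=[3,4,-]
Step 3: ref 3 → HIT, frames=[3,4,-]
Step 4: ref 4 → HIT, frames=[3,4,-]
Step 5: ref 1 → FAULT, frames=[3,4,1]
Step 6: ref 1 → HIT, frames=[3,4,1]
Step 7: ref 3 → HIT, frames=[3,4,1]
Step 8: ref 2 → FAULT (evict 3), frames=[2,4,1]
Step 9: ref 2 → HIT, frames=[2,4,1]
Step 10: ref 2 → HIT, frames=[2,4,1]
Step 11: ref 1 → HIT, frames=[2,4,1]
Step 12: ref 2 → HIT, frames=[2,4,1]
Step 13: ref 1 → HIT, frames=[2,4,1]
Step 14: ref 2 → HIT, frames=[2,4,1]
Step 15: ref 1 → HIT, frames=[2,4,1]
Total faults: 4

Answer: 4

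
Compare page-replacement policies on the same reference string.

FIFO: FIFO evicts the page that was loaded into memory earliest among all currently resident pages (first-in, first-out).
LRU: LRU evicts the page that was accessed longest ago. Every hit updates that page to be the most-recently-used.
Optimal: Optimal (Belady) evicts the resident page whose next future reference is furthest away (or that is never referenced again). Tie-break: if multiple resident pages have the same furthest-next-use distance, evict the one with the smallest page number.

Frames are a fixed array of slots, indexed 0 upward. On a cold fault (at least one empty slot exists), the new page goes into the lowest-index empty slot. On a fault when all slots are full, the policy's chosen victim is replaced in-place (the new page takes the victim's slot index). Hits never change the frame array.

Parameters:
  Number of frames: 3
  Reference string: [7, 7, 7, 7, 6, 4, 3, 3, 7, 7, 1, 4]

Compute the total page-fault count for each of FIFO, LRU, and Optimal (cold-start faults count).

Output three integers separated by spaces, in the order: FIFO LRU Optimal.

Answer: 7 7 5

Derivation:
--- FIFO ---
  step 0: ref 7 -> FAULT, frames=[7,-,-] (faults so far: 1)
  step 1: ref 7 -> HIT, frames=[7,-,-] (faults so far: 1)
  step 2: ref 7 -> HIT, frames=[7,-,-] (faults so far: 1)
  step 3: ref 7 -> HIT, frames=[7,-,-] (faults so far: 1)
  step 4: ref 6 -> FAULT, frames=[7,6,-] (faults so far: 2)
  step 5: ref 4 -> FAULT, frames=[7,6,4] (faults so far: 3)
  step 6: ref 3 -> FAULT, evict 7, frames=[3,6,4] (faults so far: 4)
  step 7: ref 3 -> HIT, frames=[3,6,4] (faults so far: 4)
  step 8: ref 7 -> FAULT, evict 6, frames=[3,7,4] (faults so far: 5)
  step 9: ref 7 -> HIT, frames=[3,7,4] (faults so far: 5)
  step 10: ref 1 -> FAULT, evict 4, frames=[3,7,1] (faults so far: 6)
  step 11: ref 4 -> FAULT, evict 3, frames=[4,7,1] (faults so far: 7)
  FIFO total faults: 7
--- LRU ---
  step 0: ref 7 -> FAULT, frames=[7,-,-] (faults so far: 1)
  step 1: ref 7 -> HIT, frames=[7,-,-] (faults so far: 1)
  step 2: ref 7 -> HIT, frames=[7,-,-] (faults so far: 1)
  step 3: ref 7 -> HIT, frames=[7,-,-] (faults so far: 1)
  step 4: ref 6 -> FAULT, frames=[7,6,-] (faults so far: 2)
  step 5: ref 4 -> FAULT, frames=[7,6,4] (faults so far: 3)
  step 6: ref 3 -> FAULT, evict 7, frames=[3,6,4] (faults so far: 4)
  step 7: ref 3 -> HIT, frames=[3,6,4] (faults so far: 4)
  step 8: ref 7 -> FAULT, evict 6, frames=[3,7,4] (faults so far: 5)
  step 9: ref 7 -> HIT, frames=[3,7,4] (faults so far: 5)
  step 10: ref 1 -> FAULT, evict 4, frames=[3,7,1] (faults so far: 6)
  step 11: ref 4 -> FAULT, evict 3, frames=[4,7,1] (faults so far: 7)
  LRU total faults: 7
--- Optimal ---
  step 0: ref 7 -> FAULT, frames=[7,-,-] (faults so far: 1)
  step 1: ref 7 -> HIT, frames=[7,-,-] (faults so far: 1)
  step 2: ref 7 -> HIT, frames=[7,-,-] (faults so far: 1)
  step 3: ref 7 -> HIT, frames=[7,-,-] (faults so far: 1)
  step 4: ref 6 -> FAULT, frames=[7,6,-] (faults so far: 2)
  step 5: ref 4 -> FAULT, frames=[7,6,4] (faults so far: 3)
  step 6: ref 3 -> FAULT, evict 6, frames=[7,3,4] (faults so far: 4)
  step 7: ref 3 -> HIT, frames=[7,3,4] (faults so far: 4)
  step 8: ref 7 -> HIT, frames=[7,3,4] (faults so far: 4)
  step 9: ref 7 -> HIT, frames=[7,3,4] (faults so far: 4)
  step 10: ref 1 -> FAULT, evict 3, frames=[7,1,4] (faults so far: 5)
  step 11: ref 4 -> HIT, frames=[7,1,4] (faults so far: 5)
  Optimal total faults: 5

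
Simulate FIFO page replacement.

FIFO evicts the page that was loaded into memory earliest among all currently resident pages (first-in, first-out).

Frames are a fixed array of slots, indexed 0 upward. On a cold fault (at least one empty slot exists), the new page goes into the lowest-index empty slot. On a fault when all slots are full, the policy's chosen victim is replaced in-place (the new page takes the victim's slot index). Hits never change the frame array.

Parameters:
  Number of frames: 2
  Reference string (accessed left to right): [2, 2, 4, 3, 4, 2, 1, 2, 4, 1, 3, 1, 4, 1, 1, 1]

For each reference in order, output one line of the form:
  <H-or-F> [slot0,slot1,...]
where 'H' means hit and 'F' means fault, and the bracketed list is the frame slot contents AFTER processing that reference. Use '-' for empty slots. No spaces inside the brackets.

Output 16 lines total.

F [2,-]
H [2,-]
F [2,4]
F [3,4]
H [3,4]
F [3,2]
F [1,2]
H [1,2]
F [1,4]
H [1,4]
F [3,4]
F [3,1]
F [4,1]
H [4,1]
H [4,1]
H [4,1]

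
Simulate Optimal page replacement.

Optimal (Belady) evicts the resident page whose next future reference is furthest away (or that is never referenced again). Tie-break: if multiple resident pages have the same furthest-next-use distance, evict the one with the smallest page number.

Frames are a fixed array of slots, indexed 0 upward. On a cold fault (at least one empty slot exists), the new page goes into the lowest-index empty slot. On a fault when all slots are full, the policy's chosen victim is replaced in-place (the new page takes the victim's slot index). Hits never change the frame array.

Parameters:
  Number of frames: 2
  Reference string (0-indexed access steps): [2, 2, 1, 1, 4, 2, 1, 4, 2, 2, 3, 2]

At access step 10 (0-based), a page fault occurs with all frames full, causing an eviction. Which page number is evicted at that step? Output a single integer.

Step 0: ref 2 -> FAULT, frames=[2,-]
Step 1: ref 2 -> HIT, frames=[2,-]
Step 2: ref 1 -> FAULT, frames=[2,1]
Step 3: ref 1 -> HIT, frames=[2,1]
Step 4: ref 4 -> FAULT, evict 1, frames=[2,4]
Step 5: ref 2 -> HIT, frames=[2,4]
Step 6: ref 1 -> FAULT, evict 2, frames=[1,4]
Step 7: ref 4 -> HIT, frames=[1,4]
Step 8: ref 2 -> FAULT, evict 1, frames=[2,4]
Step 9: ref 2 -> HIT, frames=[2,4]
Step 10: ref 3 -> FAULT, evict 4, frames=[2,3]
At step 10: evicted page 4

Answer: 4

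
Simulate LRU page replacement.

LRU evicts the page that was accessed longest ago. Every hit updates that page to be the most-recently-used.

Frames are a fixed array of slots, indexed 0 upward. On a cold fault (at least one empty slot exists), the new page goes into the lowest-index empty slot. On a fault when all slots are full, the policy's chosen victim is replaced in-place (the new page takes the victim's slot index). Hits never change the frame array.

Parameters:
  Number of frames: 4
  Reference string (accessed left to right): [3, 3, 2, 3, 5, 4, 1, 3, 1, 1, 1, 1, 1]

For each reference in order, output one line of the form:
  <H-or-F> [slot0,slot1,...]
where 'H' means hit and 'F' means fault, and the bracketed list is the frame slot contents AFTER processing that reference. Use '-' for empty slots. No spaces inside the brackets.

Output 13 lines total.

F [3,-,-,-]
H [3,-,-,-]
F [3,2,-,-]
H [3,2,-,-]
F [3,2,5,-]
F [3,2,5,4]
F [3,1,5,4]
H [3,1,5,4]
H [3,1,5,4]
H [3,1,5,4]
H [3,1,5,4]
H [3,1,5,4]
H [3,1,5,4]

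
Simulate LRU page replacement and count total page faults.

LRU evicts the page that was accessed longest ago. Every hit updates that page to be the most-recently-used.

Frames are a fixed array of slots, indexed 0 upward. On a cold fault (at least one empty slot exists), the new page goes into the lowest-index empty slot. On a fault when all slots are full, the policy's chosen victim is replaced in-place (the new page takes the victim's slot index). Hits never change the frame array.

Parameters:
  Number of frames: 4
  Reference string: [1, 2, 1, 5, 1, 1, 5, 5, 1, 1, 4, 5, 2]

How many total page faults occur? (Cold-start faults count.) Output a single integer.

Step 0: ref 1 → FAULT, frames=[1,-,-,-]
Step 1: ref 2 → FAULT, frames=[1,2,-,-]
Step 2: ref 1 → HIT, frames=[1,2,-,-]
Step 3: ref 5 → FAULT, frames=[1,2,5,-]
Step 4: ref 1 → HIT, frames=[1,2,5,-]
Step 5: ref 1 → HIT, frames=[1,2,5,-]
Step 6: ref 5 → HIT, frames=[1,2,5,-]
Step 7: ref 5 → HIT, frames=[1,2,5,-]
Step 8: ref 1 → HIT, frames=[1,2,5,-]
Step 9: ref 1 → HIT, frames=[1,2,5,-]
Step 10: ref 4 → FAULT, frames=[1,2,5,4]
Step 11: ref 5 → HIT, frames=[1,2,5,4]
Step 12: ref 2 → HIT, frames=[1,2,5,4]
Total faults: 4

Answer: 4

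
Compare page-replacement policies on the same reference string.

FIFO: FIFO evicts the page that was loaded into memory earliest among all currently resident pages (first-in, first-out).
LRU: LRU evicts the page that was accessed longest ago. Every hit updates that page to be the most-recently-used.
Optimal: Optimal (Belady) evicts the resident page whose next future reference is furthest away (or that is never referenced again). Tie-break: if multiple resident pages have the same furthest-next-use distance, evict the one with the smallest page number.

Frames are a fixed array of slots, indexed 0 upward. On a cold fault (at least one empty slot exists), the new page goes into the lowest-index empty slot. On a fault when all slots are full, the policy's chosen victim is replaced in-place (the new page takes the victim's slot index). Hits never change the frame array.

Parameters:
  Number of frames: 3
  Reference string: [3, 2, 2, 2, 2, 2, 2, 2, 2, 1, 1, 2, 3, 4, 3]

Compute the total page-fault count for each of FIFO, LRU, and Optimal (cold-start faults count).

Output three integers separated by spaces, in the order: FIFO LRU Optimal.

--- FIFO ---
  step 0: ref 3 -> FAULT, frames=[3,-,-] (faults so far: 1)
  step 1: ref 2 -> FAULT, frames=[3,2,-] (faults so far: 2)
  step 2: ref 2 -> HIT, frames=[3,2,-] (faults so far: 2)
  step 3: ref 2 -> HIT, frames=[3,2,-] (faults so far: 2)
  step 4: ref 2 -> HIT, frames=[3,2,-] (faults so far: 2)
  step 5: ref 2 -> HIT, frames=[3,2,-] (faults so far: 2)
  step 6: ref 2 -> HIT, frames=[3,2,-] (faults so far: 2)
  step 7: ref 2 -> HIT, frames=[3,2,-] (faults so far: 2)
  step 8: ref 2 -> HIT, frames=[3,2,-] (faults so far: 2)
  step 9: ref 1 -> FAULT, frames=[3,2,1] (faults so far: 3)
  step 10: ref 1 -> HIT, frames=[3,2,1] (faults so far: 3)
  step 11: ref 2 -> HIT, frames=[3,2,1] (faults so far: 3)
  step 12: ref 3 -> HIT, frames=[3,2,1] (faults so far: 3)
  step 13: ref 4 -> FAULT, evict 3, frames=[4,2,1] (faults so far: 4)
  step 14: ref 3 -> FAULT, evict 2, frames=[4,3,1] (faults so far: 5)
  FIFO total faults: 5
--- LRU ---
  step 0: ref 3 -> FAULT, frames=[3,-,-] (faults so far: 1)
  step 1: ref 2 -> FAULT, frames=[3,2,-] (faults so far: 2)
  step 2: ref 2 -> HIT, frames=[3,2,-] (faults so far: 2)
  step 3: ref 2 -> HIT, frames=[3,2,-] (faults so far: 2)
  step 4: ref 2 -> HIT, frames=[3,2,-] (faults so far: 2)
  step 5: ref 2 -> HIT, frames=[3,2,-] (faults so far: 2)
  step 6: ref 2 -> HIT, frames=[3,2,-] (faults so far: 2)
  step 7: ref 2 -> HIT, frames=[3,2,-] (faults so far: 2)
  step 8: ref 2 -> HIT, frames=[3,2,-] (faults so far: 2)
  step 9: ref 1 -> FAULT, frames=[3,2,1] (faults so far: 3)
  step 10: ref 1 -> HIT, frames=[3,2,1] (faults so far: 3)
  step 11: ref 2 -> HIT, frames=[3,2,1] (faults so far: 3)
  step 12: ref 3 -> HIT, frames=[3,2,1] (faults so far: 3)
  step 13: ref 4 -> FAULT, evict 1, frames=[3,2,4] (faults so far: 4)
  step 14: ref 3 -> HIT, frames=[3,2,4] (faults so far: 4)
  LRU total faults: 4
--- Optimal ---
  step 0: ref 3 -> FAULT, frames=[3,-,-] (faults so far: 1)
  step 1: ref 2 -> FAULT, frames=[3,2,-] (faults so far: 2)
  step 2: ref 2 -> HIT, frames=[3,2,-] (faults so far: 2)
  step 3: ref 2 -> HIT, frames=[3,2,-] (faults so far: 2)
  step 4: ref 2 -> HIT, frames=[3,2,-] (faults so far: 2)
  step 5: ref 2 -> HIT, frames=[3,2,-] (faults so far: 2)
  step 6: ref 2 -> HIT, frames=[3,2,-] (faults so far: 2)
  step 7: ref 2 -> HIT, frames=[3,2,-] (faults so far: 2)
  step 8: ref 2 -> HIT, frames=[3,2,-] (faults so far: 2)
  step 9: ref 1 -> FAULT, frames=[3,2,1] (faults so far: 3)
  step 10: ref 1 -> HIT, frames=[3,2,1] (faults so far: 3)
  step 11: ref 2 -> HIT, frames=[3,2,1] (faults so far: 3)
  step 12: ref 3 -> HIT, frames=[3,2,1] (faults so far: 3)
  step 13: ref 4 -> FAULT, evict 1, frames=[3,2,4] (faults so far: 4)
  step 14: ref 3 -> HIT, frames=[3,2,4] (faults so far: 4)
  Optimal total faults: 4

Answer: 5 4 4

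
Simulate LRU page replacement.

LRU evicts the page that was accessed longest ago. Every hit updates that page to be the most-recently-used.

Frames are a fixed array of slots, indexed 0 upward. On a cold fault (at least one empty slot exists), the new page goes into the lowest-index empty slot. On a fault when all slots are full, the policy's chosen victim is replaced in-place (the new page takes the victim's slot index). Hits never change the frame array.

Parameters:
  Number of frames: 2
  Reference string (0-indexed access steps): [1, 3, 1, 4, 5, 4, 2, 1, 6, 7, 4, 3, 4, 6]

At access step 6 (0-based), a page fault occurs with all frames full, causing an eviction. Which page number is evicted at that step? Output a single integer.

Answer: 5

Derivation:
Step 0: ref 1 -> FAULT, frames=[1,-]
Step 1: ref 3 -> FAULT, frames=[1,3]
Step 2: ref 1 -> HIT, frames=[1,3]
Step 3: ref 4 -> FAULT, evict 3, frames=[1,4]
Step 4: ref 5 -> FAULT, evict 1, frames=[5,4]
Step 5: ref 4 -> HIT, frames=[5,4]
Step 6: ref 2 -> FAULT, evict 5, frames=[2,4]
At step 6: evicted page 5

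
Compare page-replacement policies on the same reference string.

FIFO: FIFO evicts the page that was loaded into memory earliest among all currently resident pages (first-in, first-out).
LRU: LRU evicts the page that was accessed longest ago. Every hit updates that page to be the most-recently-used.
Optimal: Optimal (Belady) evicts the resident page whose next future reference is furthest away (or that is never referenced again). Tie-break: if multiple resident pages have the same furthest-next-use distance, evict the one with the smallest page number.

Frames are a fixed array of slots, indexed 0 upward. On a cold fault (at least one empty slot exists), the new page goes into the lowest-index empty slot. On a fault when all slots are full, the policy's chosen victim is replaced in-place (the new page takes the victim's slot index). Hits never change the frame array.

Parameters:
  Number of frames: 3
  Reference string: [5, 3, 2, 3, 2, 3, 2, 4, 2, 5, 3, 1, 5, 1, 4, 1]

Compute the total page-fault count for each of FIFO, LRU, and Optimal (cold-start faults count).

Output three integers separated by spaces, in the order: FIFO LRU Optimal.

Answer: 8 8 6

Derivation:
--- FIFO ---
  step 0: ref 5 -> FAULT, frames=[5,-,-] (faults so far: 1)
  step 1: ref 3 -> FAULT, frames=[5,3,-] (faults so far: 2)
  step 2: ref 2 -> FAULT, frames=[5,3,2] (faults so far: 3)
  step 3: ref 3 -> HIT, frames=[5,3,2] (faults so far: 3)
  step 4: ref 2 -> HIT, frames=[5,3,2] (faults so far: 3)
  step 5: ref 3 -> HIT, frames=[5,3,2] (faults so far: 3)
  step 6: ref 2 -> HIT, frames=[5,3,2] (faults so far: 3)
  step 7: ref 4 -> FAULT, evict 5, frames=[4,3,2] (faults so far: 4)
  step 8: ref 2 -> HIT, frames=[4,3,2] (faults so far: 4)
  step 9: ref 5 -> FAULT, evict 3, frames=[4,5,2] (faults so far: 5)
  step 10: ref 3 -> FAULT, evict 2, frames=[4,5,3] (faults so far: 6)
  step 11: ref 1 -> FAULT, evict 4, frames=[1,5,3] (faults so far: 7)
  step 12: ref 5 -> HIT, frames=[1,5,3] (faults so far: 7)
  step 13: ref 1 -> HIT, frames=[1,5,3] (faults so far: 7)
  step 14: ref 4 -> FAULT, evict 5, frames=[1,4,3] (faults so far: 8)
  step 15: ref 1 -> HIT, frames=[1,4,3] (faults so far: 8)
  FIFO total faults: 8
--- LRU ---
  step 0: ref 5 -> FAULT, frames=[5,-,-] (faults so far: 1)
  step 1: ref 3 -> FAULT, frames=[5,3,-] (faults so far: 2)
  step 2: ref 2 -> FAULT, frames=[5,3,2] (faults so far: 3)
  step 3: ref 3 -> HIT, frames=[5,3,2] (faults so far: 3)
  step 4: ref 2 -> HIT, frames=[5,3,2] (faults so far: 3)
  step 5: ref 3 -> HIT, frames=[5,3,2] (faults so far: 3)
  step 6: ref 2 -> HIT, frames=[5,3,2] (faults so far: 3)
  step 7: ref 4 -> FAULT, evict 5, frames=[4,3,2] (faults so far: 4)
  step 8: ref 2 -> HIT, frames=[4,3,2] (faults so far: 4)
  step 9: ref 5 -> FAULT, evict 3, frames=[4,5,2] (faults so far: 5)
  step 10: ref 3 -> FAULT, evict 4, frames=[3,5,2] (faults so far: 6)
  step 11: ref 1 -> FAULT, evict 2, frames=[3,5,1] (faults so far: 7)
  step 12: ref 5 -> HIT, frames=[3,5,1] (faults so far: 7)
  step 13: ref 1 -> HIT, frames=[3,5,1] (faults so far: 7)
  step 14: ref 4 -> FAULT, evict 3, frames=[4,5,1] (faults so far: 8)
  step 15: ref 1 -> HIT, frames=[4,5,1] (faults so far: 8)
  LRU total faults: 8
--- Optimal ---
  step 0: ref 5 -> FAULT, frames=[5,-,-] (faults so far: 1)
  step 1: ref 3 -> FAULT, frames=[5,3,-] (faults so far: 2)
  step 2: ref 2 -> FAULT, frames=[5,3,2] (faults so far: 3)
  step 3: ref 3 -> HIT, frames=[5,3,2] (faults so far: 3)
  step 4: ref 2 -> HIT, frames=[5,3,2] (faults so far: 3)
  step 5: ref 3 -> HIT, frames=[5,3,2] (faults so far: 3)
  step 6: ref 2 -> HIT, frames=[5,3,2] (faults so far: 3)
  step 7: ref 4 -> FAULT, evict 3, frames=[5,4,2] (faults so far: 4)
  step 8: ref 2 -> HIT, frames=[5,4,2] (faults so far: 4)
  step 9: ref 5 -> HIT, frames=[5,4,2] (faults so far: 4)
  step 10: ref 3 -> FAULT, evict 2, frames=[5,4,3] (faults so far: 5)
  step 11: ref 1 -> FAULT, evict 3, frames=[5,4,1] (faults so far: 6)
  step 12: ref 5 -> HIT, frames=[5,4,1] (faults so far: 6)
  step 13: ref 1 -> HIT, frames=[5,4,1] (faults so far: 6)
  step 14: ref 4 -> HIT, frames=[5,4,1] (faults so far: 6)
  step 15: ref 1 -> HIT, frames=[5,4,1] (faults so far: 6)
  Optimal total faults: 6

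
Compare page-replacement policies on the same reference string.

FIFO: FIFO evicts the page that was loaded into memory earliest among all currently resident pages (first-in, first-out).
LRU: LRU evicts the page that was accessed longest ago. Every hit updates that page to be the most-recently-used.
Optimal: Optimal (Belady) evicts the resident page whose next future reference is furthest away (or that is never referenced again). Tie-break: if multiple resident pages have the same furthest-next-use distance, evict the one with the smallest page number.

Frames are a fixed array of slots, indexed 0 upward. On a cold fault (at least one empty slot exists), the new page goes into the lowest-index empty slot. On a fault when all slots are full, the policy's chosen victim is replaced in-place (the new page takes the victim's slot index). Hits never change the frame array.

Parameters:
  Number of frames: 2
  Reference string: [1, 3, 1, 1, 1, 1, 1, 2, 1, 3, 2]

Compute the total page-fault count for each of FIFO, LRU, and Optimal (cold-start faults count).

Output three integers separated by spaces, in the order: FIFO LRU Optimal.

--- FIFO ---
  step 0: ref 1 -> FAULT, frames=[1,-] (faults so far: 1)
  step 1: ref 3 -> FAULT, frames=[1,3] (faults so far: 2)
  step 2: ref 1 -> HIT, frames=[1,3] (faults so far: 2)
  step 3: ref 1 -> HIT, frames=[1,3] (faults so far: 2)
  step 4: ref 1 -> HIT, frames=[1,3] (faults so far: 2)
  step 5: ref 1 -> HIT, frames=[1,3] (faults so far: 2)
  step 6: ref 1 -> HIT, frames=[1,3] (faults so far: 2)
  step 7: ref 2 -> FAULT, evict 1, frames=[2,3] (faults so far: 3)
  step 8: ref 1 -> FAULT, evict 3, frames=[2,1] (faults so far: 4)
  step 9: ref 3 -> FAULT, evict 2, frames=[3,1] (faults so far: 5)
  step 10: ref 2 -> FAULT, evict 1, frames=[3,2] (faults so far: 6)
  FIFO total faults: 6
--- LRU ---
  step 0: ref 1 -> FAULT, frames=[1,-] (faults so far: 1)
  step 1: ref 3 -> FAULT, frames=[1,3] (faults so far: 2)
  step 2: ref 1 -> HIT, frames=[1,3] (faults so far: 2)
  step 3: ref 1 -> HIT, frames=[1,3] (faults so far: 2)
  step 4: ref 1 -> HIT, frames=[1,3] (faults so far: 2)
  step 5: ref 1 -> HIT, frames=[1,3] (faults so far: 2)
  step 6: ref 1 -> HIT, frames=[1,3] (faults so far: 2)
  step 7: ref 2 -> FAULT, evict 3, frames=[1,2] (faults so far: 3)
  step 8: ref 1 -> HIT, frames=[1,2] (faults so far: 3)
  step 9: ref 3 -> FAULT, evict 2, frames=[1,3] (faults so far: 4)
  step 10: ref 2 -> FAULT, evict 1, frames=[2,3] (faults so far: 5)
  LRU total faults: 5
--- Optimal ---
  step 0: ref 1 -> FAULT, frames=[1,-] (faults so far: 1)
  step 1: ref 3 -> FAULT, frames=[1,3] (faults so far: 2)
  step 2: ref 1 -> HIT, frames=[1,3] (faults so far: 2)
  step 3: ref 1 -> HIT, frames=[1,3] (faults so far: 2)
  step 4: ref 1 -> HIT, frames=[1,3] (faults so far: 2)
  step 5: ref 1 -> HIT, frames=[1,3] (faults so far: 2)
  step 6: ref 1 -> HIT, frames=[1,3] (faults so far: 2)
  step 7: ref 2 -> FAULT, evict 3, frames=[1,2] (faults so far: 3)
  step 8: ref 1 -> HIT, frames=[1,2] (faults so far: 3)
  step 9: ref 3 -> FAULT, evict 1, frames=[3,2] (faults so far: 4)
  step 10: ref 2 -> HIT, frames=[3,2] (faults so far: 4)
  Optimal total faults: 4

Answer: 6 5 4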